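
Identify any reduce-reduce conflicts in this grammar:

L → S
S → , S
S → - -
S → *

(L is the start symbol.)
No reduce-reduce conflicts

A reduce-reduce conflict occurs when an LR(0) state has two complete items [A → α .] and [B → β .] — both call for a reduction, and with no lookahead the parser cannot choose between them.

Augment with L' → L and build the canonical LR(0) collection (I0 = CLOSURE({[L' → . L]}), then GOTO on every symbol after a dot until no new states appear). It has 8 states:
  I0: { [L → . S], [L' → . L], [S → . *], [S → . , S], [S → . - -] }  — shift
  I1: { [S → * .] }  — reduce
  I2: { [S → , . S], [S → . *], [S → . , S], [S → . - -] }  — shift
  I3: { [S → - . -] }  — shift
  I4: { [L' → L .] }  — accept
  I5: { [L → S .] }  — reduce
  I6: { [S → - - .] }  — reduce
  I7: { [S → , S .] }  — reduce

No state contains more than one complete item.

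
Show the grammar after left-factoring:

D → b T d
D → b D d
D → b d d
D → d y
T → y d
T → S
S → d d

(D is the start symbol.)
Left-factoring transforms A → αβ₁ | αβ₂ into A → αA' and A' → β₁ | β₂
(α is the longest common prefix among the alternatives). Repeat until
no nonterminal has two alternatives with a common prefix.

Round 1: D has alternatives sharing prefix 'b'. Introduce D': D → b D'
  Add: D' → T d
  Add: D' → D d
  Add: D' → d d

No remaining common prefixes — done.

Resulting grammar:
D → b D'
D' → T d
D' → D d
D' → d d
D → d y
T → y d
T → S
S → d d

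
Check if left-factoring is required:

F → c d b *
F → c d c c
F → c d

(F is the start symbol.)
Left-factoring is needed when two productions for the same non-terminal
share a common prefix on the right-hand side.

Productions for F:
  F → c d b *
  F → c d c c
  F → c d

Found common prefix 'c d' in productions for F

Answer: Yes, F has productions with common prefix 'c d'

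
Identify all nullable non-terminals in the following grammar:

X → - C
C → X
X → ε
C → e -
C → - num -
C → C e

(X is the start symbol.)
{ 'C', 'X' }

ε-productions: X → ε
So X is immediately nullable.
C → X: every symbol on the right is nullable, so C is nullable too.
Every non-terminal is now nullable.
Nullable = { 'C', 'X' }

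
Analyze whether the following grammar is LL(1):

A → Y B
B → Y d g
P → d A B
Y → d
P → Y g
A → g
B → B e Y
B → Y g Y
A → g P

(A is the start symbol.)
No. Predict set conflict for A: { 'g' }

Relevant sets:
  FIRST(Y) = { 'd' }
  FIRST(B) = { 'd' }

For A:
  PREDICT(A → Y B) = { 'd' }
  PREDICT(A → g) = { 'g' }
  PREDICT(A → g P) = { 'g' }
For B:
  PREDICT(B → Y d g) = { 'd' }
  PREDICT(B → B e Y) = { 'd' }
  PREDICT(B → Y g Y) = { 'd' }
For P:
  PREDICT(P → d A B) = { 'd' }
  PREDICT(P → Y g) = { 'd' }
Y has a single production, so nothing to check there.

Conflict found: Predict set conflict for A: { 'g' }
The grammar is NOT LL(1).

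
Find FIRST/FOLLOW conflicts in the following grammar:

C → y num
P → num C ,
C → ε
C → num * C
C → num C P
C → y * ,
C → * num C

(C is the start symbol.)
Yes. C → num '*' C with FOLLOW(C) on { 'num' }; C → num C P with FOLLOW(C) on { 'num' }

Nullable non-terminals: C.

C: nullable alternative(s) C → ε; FOLLOW(C) = { $, ',', 'num' }
  C → y num: FIRST \ {ε} = { 'y' } — disjoint from FOLLOW(C)
  C → ε: FIRST \ {ε} = { } — this is the only nullable alternative, skip
  C → num * C: FIRST \ {ε} = { 'num' } — overlaps FOLLOW(C) on { 'num' }: CONFLICT
  C → num C P: FIRST \ {ε} = { 'num' } — overlaps FOLLOW(C) on { 'num' }: CONFLICT
  C → y * ,: FIRST \ {ε} = { 'y' } — disjoint from FOLLOW(C)
  C → * num C: FIRST \ {ε} = { '*' } — disjoint from FOLLOW(C)

P has no nullable alternative, so no FIRST/FOLLOW check is needed there.

So the grammar has 2 FIRST/FOLLOW conflicts (marked CONFLICT above).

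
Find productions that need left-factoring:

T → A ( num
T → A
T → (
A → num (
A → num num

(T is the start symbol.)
Yes, T has productions with common prefix 'A'; A has productions with common prefix 'num'

Left-factoring is needed when two productions for the same non-terminal
share a common prefix on the right-hand side.

Productions for T:
  T → A ( num
  T → A
  T → (
Productions for A:
  A → num (
  A → num num

Found common prefix 'A' in productions for T
Found common prefix 'num' in productions for A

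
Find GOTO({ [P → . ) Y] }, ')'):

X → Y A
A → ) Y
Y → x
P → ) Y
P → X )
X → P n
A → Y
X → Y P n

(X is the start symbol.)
GOTO(I, ')') = CLOSURE({ [A → αX.β] : [A → α.Xβ] ∈ I, X = ')' })

Items with dot before ')', with the dot advanced:
  [P → . ) Y] → [P → ) . Y]
Closure of the advanced items:
  [P → ) . Y] has the dot before Y: add [Y → . x]

GOTO = { [P → ) . Y], [Y → . x] }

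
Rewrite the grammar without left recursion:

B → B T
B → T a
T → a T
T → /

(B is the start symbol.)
B is directly left-recursive. The standard transformation for
  A → A α₁ | ... | A α_m | β₁ | ... | β_n
is
  A  → β₁ A' | ... | β_n A'
  A' → α₁ A' | ... | α_m A' | ε

B → T a becomes B → T a B'
B → B T becomes B' → T B'
Add B' → ε

Productions for other non-terminals are unchanged:
  T → a T
  T → /

Resulting grammar:
B → T a B'
B' → T B'
B' → ε
T → a T
T → /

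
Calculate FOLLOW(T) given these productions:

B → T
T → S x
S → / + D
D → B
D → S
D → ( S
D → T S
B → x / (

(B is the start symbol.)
{ $, '/', 'x' }

In B → T: T is at the end, add FOLLOW(B)
In D → T S: T is followed by S, add FIRST(S) \ {ε} = { '/' }

The FOLLOW sets referred to above (computed the same way, to a fixed point):
  FOLLOW(B) = { $, 'x' }

Taking the union: FOLLOW(T) = { $, '/', 'x' }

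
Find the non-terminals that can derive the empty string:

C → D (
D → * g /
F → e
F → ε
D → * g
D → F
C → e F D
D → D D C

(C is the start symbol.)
A non-terminal is nullable if it can derive ε (the empty string): either it has an ε-production, or it has a production whose right-hand side consists entirely of nullable non-terminals.

ε-productions: F → ε
So F is immediately nullable.
D → F: every symbol on the right is nullable, so D is nullable too.
No further non-terminal can be added: every production for the remaining non-terminals contains a terminal or a non-nullable non-terminal.
Nullable = { 'D', 'F' }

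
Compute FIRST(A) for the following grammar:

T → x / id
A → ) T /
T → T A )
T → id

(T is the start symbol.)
{ ')' }

To compute FIRST(A), examine every production with A on the left-hand side, reading each right-hand side left to right until a non-nullable symbol is reached.

From A → ) T /:
  - ')' is a terminal: add ')' and stop

Collecting: FIRST(A) = { ')' }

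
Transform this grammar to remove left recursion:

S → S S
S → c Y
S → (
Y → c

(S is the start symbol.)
S is directly left-recursive. The standard transformation for
  A → A α₁ | ... | A α_m | β₁ | ... | β_n
is
  A  → β₁ A' | ... | β_n A'
  A' → α₁ A' | ... | α_m A' | ε

S → c Y becomes S → c Y S'
S → ( becomes S → ( S'
S → S S becomes S' → S S'
Add S' → ε

Productions for other non-terminals are unchanged:
  Y → c

Resulting grammar:
S → c Y S'
S → ( S'
S' → S S'
S' → ε
Y → c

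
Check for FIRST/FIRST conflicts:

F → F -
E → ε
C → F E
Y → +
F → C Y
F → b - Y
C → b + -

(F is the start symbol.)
A FIRST/FIRST conflict occurs when two productions N → α and N → β for the same non-terminal have FIRST(α) ∩ FIRST(β) ≠ ∅ (with ε ∈ FIRST of a nullable right-hand side, so two nullable alternatives also conflict).

FIRST sets of the non-terminals at (or reachable through a nullable prefix from) the front of some alternative:
  FIRST(F) = { 'b' }
  FIRST(C) = { 'b' }

Productions for F:
  F → F -: FIRST = { 'b' }
  F → C Y: FIRST = { 'b' }
  F → b - Y: FIRST = { 'b' }
Productions for C:
  C → F E: FIRST = { 'b' }
  C → b + -: FIRST = { 'b' }
E, Y have only one production, so no FIRST/FIRST conflict is possible there.

Conflict for F: F → F - and F → C Y
  Overlap: { 'b' }
Conflict for F: F → F - and F → b - Y
  Overlap: { 'b' }
Conflict for F: F → C Y and F → b - Y
  Overlap: { 'b' }
Conflict for C: C → F E and C → b + -
  Overlap: { 'b' }

Answer: Yes. F → F '-' / F → C Y on { 'b' }; F → F '-' / F → b '-' Y on { 'b' }; F → C Y / F → b '-' Y on { 'b' }; C → F E / C → b '+' '-' on { 'b' }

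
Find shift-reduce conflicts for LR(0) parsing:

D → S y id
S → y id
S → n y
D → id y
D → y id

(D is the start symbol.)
A shift-reduce conflict occurs when an LR(0) state has both:
  - a complete (reduce) item [A → α .] (dot at the end), and
  - a shift item [B → β . c γ] (dot before a terminal).

Augment with D' → D and build the canonical LR(0) collection (I0 = CLOSURE({[D' → . D]}), then GOTO on every symbol after a dot until no new states appear). It has 11 states:
  I0: { [D → . S y id], [D → . id y], [D → . y id], [D' → . D], [S → . n y], [S → . y id] }  — shift
  I1: { [D' → D .] }  — accept
  I2: { [D → S . y id] }  — shift
  I3: { [D → id . y] }  — shift
  I4: { [S → n . y] }  — shift
  I5: { [D → y . id], [S → y . id] }  — shift
  I6: { [D → y id .], [S → y id .] }  — 2 reduces
  I7: { [S → n y .] }  — reduce
  I8: { [D → id y .] }  — reduce
  I9: { [D → S y . id] }  — shift
  I10: { [D → S y id .] }  — reduce

No state contains both a complete item and a shift item.

Answer: No shift-reduce conflicts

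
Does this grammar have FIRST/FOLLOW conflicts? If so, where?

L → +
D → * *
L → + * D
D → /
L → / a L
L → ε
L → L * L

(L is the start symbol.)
Nullable non-terminals: L.
FIRST sets used below: FIRST(L) = { '*', '+', '/', ε }

L: nullable alternative(s) L → ε; FOLLOW(L) = { $, '*' }
  L → +: FIRST \ {ε} = { '+' } — disjoint from FOLLOW(L)
  L → + * D: FIRST \ {ε} = { '+' } — disjoint from FOLLOW(L)
  L → / a L: FIRST \ {ε} = { '/' } — disjoint from FOLLOW(L)
  L → ε: FIRST \ {ε} = { } — this is the only nullable alternative, skip
  L → L * L: FIRST \ {ε} = { '*', '+', '/' } — overlaps FOLLOW(L) on { '*' }: CONFLICT

D has no nullable alternative, so no FIRST/FOLLOW check is needed there.

So the grammar has 1 FIRST/FOLLOW conflict (marked CONFLICT above).

Answer: Yes. L → L '*' L with FOLLOW(L) on { '*' }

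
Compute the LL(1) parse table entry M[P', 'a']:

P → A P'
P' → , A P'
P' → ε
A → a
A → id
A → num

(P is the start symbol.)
Empty (error entry)

To find M[P', 'a'], we find productions for P' where 'a' is in the predict set (PREDICT(N → α) = (FIRST(α) \ {ε}) ∪ (FOLLOW(N) if α ⇒* ε)).

Relevant sets:
  FOLLOW(P') = { $ }

P' → , A P': PREDICT = { ',' }
P' → ε: PREDICT = { $ }

M[P', 'a'] is empty (no production applies)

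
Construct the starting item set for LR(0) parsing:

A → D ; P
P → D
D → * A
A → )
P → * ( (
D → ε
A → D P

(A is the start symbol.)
First, augment the grammar with A' → A
I₀ = CLOSURE({ [A' → . A] }):
  [A' → . A] has the dot before A: add [A → . D ; P], [A → . )], [A → . D P]
  [A → . D ; P] has the dot before D: add [D → . * A], [D → .]
No further items can be added.

I₀ = { [A → . )], [A → . D ; P], [A → . D P], [A' → . A], [D → . * A], [D → .] }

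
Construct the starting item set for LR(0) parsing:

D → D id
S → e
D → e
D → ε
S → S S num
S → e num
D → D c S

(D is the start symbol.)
{ [D → . D c S], [D → . D id], [D → . e], [D → .], [D' → . D] }

First, augment the grammar with D' → D
I₀ = CLOSURE({ [D' → . D] }):
  [D' → . D] has the dot before D: add [D → . D id], [D → . e], [D → .], [D → . D c S]
No further items can be added.

I₀ = { [D → . D c S], [D → . D id], [D → . e], [D → .], [D' → . D] }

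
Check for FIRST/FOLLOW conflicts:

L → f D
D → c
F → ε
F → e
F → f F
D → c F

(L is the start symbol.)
No FIRST/FOLLOW conflicts.

A FIRST/FOLLOW conflict occurs when a non-terminal N has a nullable alternative N → β (β ⇒* ε) and another alternative N → α with FIRST(α) ∩ FOLLOW(N) ≠ ∅: on such a lookahead the parser cannot decide between expanding α and letting N vanish via β.

Nullable non-terminals: F.

F: nullable alternative(s) F → ε; FOLLOW(F) = { $ }
  F → ε: FIRST \ {ε} = { } — this is the only nullable alternative, skip
  F → e: FIRST \ {ε} = { 'e' } — disjoint from FOLLOW(F)
  F → f F: FIRST \ {ε} = { 'f' } — disjoint from FOLLOW(F)

D, L have no nullable alternative, so no FIRST/FOLLOW check is needed there.

No FIRST/FOLLOW conflicts found.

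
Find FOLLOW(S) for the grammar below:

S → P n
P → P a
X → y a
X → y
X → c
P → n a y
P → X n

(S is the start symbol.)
S is the start symbol, so $ ∈ FOLLOW(S).
S does not occur on any right-hand side.

Taking the union: FOLLOW(S) = { $ }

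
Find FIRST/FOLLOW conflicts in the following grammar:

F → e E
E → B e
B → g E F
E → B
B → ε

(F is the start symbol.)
A FIRST/FOLLOW conflict occurs when a non-terminal N has a nullable alternative N → β (β ⇒* ε) and another alternative N → α with FIRST(α) ∩ FOLLOW(N) ≠ ∅: on such a lookahead the parser cannot decide between expanding α and letting N vanish via β.

Nullable non-terminals: B, E.
FIRST sets used below: FIRST(B) = { 'g', ε }

B: nullable alternative(s) B → ε; FOLLOW(B) = { $, 'e' }
  B → g E F: FIRST \ {ε} = { 'g' } — disjoint from FOLLOW(B)
  B → ε: FIRST \ {ε} = { } — this is the only nullable alternative, skip

E: nullable alternative(s) E → B; FOLLOW(E) = { $, 'e' }
  E → B e: FIRST \ {ε} = { 'e', 'g' } — overlaps FOLLOW(E) on { 'e' }: CONFLICT
  E → B: FIRST \ {ε} = { 'g' } — this is the only nullable alternative, skip

F has no nullable alternative, so no FIRST/FOLLOW check is needed there.

So the grammar has 1 FIRST/FOLLOW conflict (marked CONFLICT above).

Answer: Yes. E → B e with FOLLOW(E) on { 'e' }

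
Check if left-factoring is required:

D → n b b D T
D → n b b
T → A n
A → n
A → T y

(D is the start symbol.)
Yes, D has productions with common prefix 'n b b'

Left-factoring is needed when two productions for the same non-terminal
share a common prefix on the right-hand side.

Productions for D:
  D → n b b D T
  D → n b b
Productions for A:
  A → n
  A → T y

Found common prefix 'n b b' in productions for D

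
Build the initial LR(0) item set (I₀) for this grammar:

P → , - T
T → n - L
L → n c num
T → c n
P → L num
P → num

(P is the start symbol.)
First, augment the grammar with P' → P
I₀ = CLOSURE({ [P' → . P] }):
  [P' → . P] has the dot before P: add [P → . , - T], [P → . L num], [P → . num]
  [P → . L num] has the dot before L: add [L → . n c num]
No further items can be added.

I₀ = { [L → . n c num], [P → . , - T], [P → . L num], [P → . num], [P' → . P] }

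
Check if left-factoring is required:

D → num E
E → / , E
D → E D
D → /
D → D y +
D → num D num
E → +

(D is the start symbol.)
Yes, D has productions with common prefix 'num'

Left-factoring is needed when two productions for the same non-terminal
share a common prefix on the right-hand side.

Productions for D:
  D → num E
  D → E D
  D → /
  D → D y +
  D → num D num
Productions for E:
  E → / , E
  E → +

Found common prefix 'num' in productions for D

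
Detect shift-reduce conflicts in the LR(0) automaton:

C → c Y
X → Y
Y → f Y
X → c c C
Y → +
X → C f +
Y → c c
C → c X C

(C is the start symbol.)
A shift-reduce conflict occurs when an LR(0) state has both:
  - a complete (reduce) item [A → α .] (dot at the end), and
  - a shift item [B → β . c γ] (dot before a terminal).

Augment with C' → C and build the canonical LR(0) collection (I0 = CLOSURE({[C' → . C]}), then GOTO on every symbol after a dot until no new states appear). It has 17 states:
  I0: { [C → . c X C], [C → . c Y], [C' → . C] }  — shift
  I1: { [C' → C .] }  — accept
  I2: { [C → . c X C], [C → . c Y], [C → c . X C], [C → c . Y], [X → . C f +], [X → . Y], [X → . c c C], [Y → . +], [Y → . c c], [Y → . f Y] }  — shift
  I3: { [Y → + .] }  — reduce
  I4: { [X → C . f +] }  — shift
  I5: { [C → . c X C], [C → . c Y], [C → c X . C] }  — shift
  I6: { [C → c Y .], [X → Y .] }  — 2 reduces
  I7: { [C → . c X C], [C → . c Y], [C → c . X C], [C → c . Y], [X → . C f +], [X → . Y], [X → . c c C], [X → c . c C], [Y → . +], [Y → . c c], [Y → . f Y], [Y → c . c] }  — shift
  I8: { [Y → . +], [Y → . c c], [Y → . f Y], [Y → f . Y] }  — shift
  I9: { [Y → f Y .] }  — reduce
  I10: { [Y → c . c] }  — shift
  I11: { [Y → c c .] }  — reduce
  I12: { [C → . c X C], [C → . c Y], [C → c . X C], [C → c . Y], [X → . C f +], [X → . Y], [X → . c c C], [X → c . c C], [X → c c . C], [Y → . +], [Y → . c c], [Y → . f Y], [Y → c . c], [Y → c c .] }  — shift, reduce
  I13: { [X → C . f +], [X → c c C .] }  — shift, reduce
  I14: { [X → C f . +] }  — shift
  I15: { [X → C f + .] }  — reduce
  I16: { [C → c X C .] }  — reduce

I12 contains reduce item [Y → c c .] and shift items [C → . c X C], [C → . c Y], [X → . c c C], [X → c . c C], [Y → . +], [Y → . c c], [Y → c . c], [Y → . f Y] — shift-reduce conflict.
I13 contains reduce item [X → c c C .] and shift item [X → C . f +] — shift-reduce conflict.

Answer: Yes — I12: [Y → c c .] vs [C → . c X C]; I13: [X → c c C .] vs [X → C . f +]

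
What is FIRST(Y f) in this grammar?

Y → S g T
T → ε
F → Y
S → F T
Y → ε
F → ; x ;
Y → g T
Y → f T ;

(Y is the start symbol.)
{ ';', 'f', 'g' }

FIRST sets of the non-terminals involved (from the grammar, by fixed-point iteration):
  FIRST(Y) = { ';', 'f', 'g', ε }

To compute FIRST(Y f), process the symbols left to right:
Symbol Y is a non-terminal. Add FIRST(Y) \ {ε} = { ';', 'f', 'g' }
Y is nullable (ε ∈ FIRST(Y)), continue to the next symbol.
Symbol f is a terminal. Add 'f' and stop.
FIRST(Y f) = { ';', 'f', 'g' }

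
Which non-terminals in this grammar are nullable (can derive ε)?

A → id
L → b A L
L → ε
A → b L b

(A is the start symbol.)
{ 'L' }

ε-productions: L → ε
So L is immediately nullable.
No further non-terminal can be added: every production for the remaining non-terminals contains a terminal or a non-nullable non-terminal.
Nullable = { 'L' }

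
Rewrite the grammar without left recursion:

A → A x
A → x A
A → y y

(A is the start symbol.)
A is directly left-recursive. The standard transformation for
  A → A α₁ | ... | A α_m | β₁ | ... | β_n
is
  A  → β₁ A' | ... | β_n A'
  A' → α₁ A' | ... | α_m A' | ε

A → x A becomes A → x A A'
A → y y becomes A → y y A'
A → A x becomes A' → x A'
Add A' → ε

Resulting grammar:
A → x A A'
A → y y A'
A' → x A'
A' → ε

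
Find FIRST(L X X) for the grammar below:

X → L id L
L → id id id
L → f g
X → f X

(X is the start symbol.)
FIRST sets of the non-terminals involved (from the grammar, by fixed-point iteration):
  FIRST(L) = { 'f', 'id' }

To compute FIRST(L X X), process the symbols left to right:
Symbol L is a non-terminal. Add FIRST(L) \ {ε} = { 'f', 'id' }
L is not nullable (ε ∉ FIRST(L)), so stop here.
FIRST(L X X) = { 'f', 'id' }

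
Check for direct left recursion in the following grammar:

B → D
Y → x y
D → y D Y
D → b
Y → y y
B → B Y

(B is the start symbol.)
B → D: starts with D
Y → x y: starts with x
D → y D Y: starts with y
D → b: starts with b
Y → y y: starts with y
B → B Y: LEFT RECURSIVE (starts with B)

The grammar has direct left recursion on: B.

Answer: Yes, B is left-recursive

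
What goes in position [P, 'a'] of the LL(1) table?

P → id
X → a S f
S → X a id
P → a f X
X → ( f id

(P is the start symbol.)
To find M[P, 'a'], we find productions for P where 'a' is in the predict set (PREDICT(N → α) = (FIRST(α) \ {ε}) ∪ (FOLLOW(N) if α ⇒* ε)).

P → id: PREDICT = { 'id' }
P → a f X: PREDICT = { 'a' }
  'a' is in predict set, so this production goes in M[P, 'a']

M[P, 'a'] = P → a f X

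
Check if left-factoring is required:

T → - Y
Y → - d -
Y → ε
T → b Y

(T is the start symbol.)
Left-factoring is needed when two productions for the same non-terminal
share a common prefix on the right-hand side.

Productions for T:
  T → - Y
  T → b Y
Productions for Y:
  Y → - d -
  Y → ε

No common prefixes found.

Answer: No, left-factoring is not needed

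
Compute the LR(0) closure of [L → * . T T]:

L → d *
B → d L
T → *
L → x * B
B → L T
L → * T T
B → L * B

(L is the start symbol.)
{ [L → * . T T], [T → . *] }

To compute CLOSURE, for each item [A → α.Bβ] where B is a non-terminal, add [B → .γ] for all productions B → γ; repeat for the newly added items until nothing changes.

Start with: [L → * . T T]
  [L → * . T T] has the dot before T: add [T → . *]
No further items can be added.

CLOSURE = { [L → * . T T], [T → . *] }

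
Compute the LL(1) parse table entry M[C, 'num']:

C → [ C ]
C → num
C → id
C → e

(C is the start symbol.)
To find M[C, 'num'], we find productions for C where 'num' is in the predict set (PREDICT(N → α) = (FIRST(α) \ {ε}) ∪ (FOLLOW(N) if α ⇒* ε)).

C → [ C ]: PREDICT = { '[' }
C → num: PREDICT = { 'num' }
  'num' is in predict set, so this production goes in M[C, 'num']
C → id: PREDICT = { 'id' }
C → e: PREDICT = { 'e' }

M[C, 'num'] = C → num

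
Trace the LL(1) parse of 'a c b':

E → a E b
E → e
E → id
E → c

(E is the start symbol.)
Stack is shown with the top on the left.

Stack    Input    Action
------------------------
E $      a c b $  output E → a E b
a E b $  a c b $  match 'a'
E b $    c b $    output E → c
c b $    c b $    match 'c'
b $      b $      match 'b'
$        $        accept

The string is accepted.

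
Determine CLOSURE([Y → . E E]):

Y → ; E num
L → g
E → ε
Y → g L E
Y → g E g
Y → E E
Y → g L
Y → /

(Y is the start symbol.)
Start with: [Y → . E E]
  [Y → . E E] has the dot before E: add [E → .]
No further items can be added.

CLOSURE = { [E → .], [Y → . E E] }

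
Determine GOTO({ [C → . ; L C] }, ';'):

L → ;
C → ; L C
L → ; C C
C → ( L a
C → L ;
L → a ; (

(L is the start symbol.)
{ [C → ; . L C], [L → . ; C C], [L → . ;], [L → . a ; (] }

GOTO(I, ';') = CLOSURE({ [A → αX.β] : [A → α.Xβ] ∈ I, X = ';' })

Items with dot before ';', with the dot advanced:
  [C → . ; L C] → [C → ; . L C]
Closure of the advanced items:
  [C → ; . L C] has the dot before L: add [L → . ;], [L → . ; C C], [L → . a ; (]

GOTO = { [C → ; . L C], [L → . ; C C], [L → . ;], [L → . a ; (] }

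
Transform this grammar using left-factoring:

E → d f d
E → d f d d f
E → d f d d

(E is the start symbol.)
E → d f d E'
E' → ε
E' → d E''
E'' → f
E'' → ε

Left-factoring transforms A → αβ₁ | αβ₂ into A → αA' and A' → β₁ | β₂
(α is the longest common prefix among the alternatives). Repeat until
no nonterminal has two alternatives with a common prefix.

Round 1: E has alternatives sharing prefix 'd f d'. Introduce E': E → d f d E'
  Add: E' → ε
  Add: E' → d f
  Add: E' → d

Round 2: E' has alternatives sharing prefix 'd'. Introduce E'': E' → d E''
  Add: E'' → f
  Add: E'' → ε

No remaining common prefixes — done.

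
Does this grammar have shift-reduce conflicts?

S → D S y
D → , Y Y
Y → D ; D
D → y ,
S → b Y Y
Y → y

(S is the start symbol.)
Augment with S' → S and build the canonical LR(0) collection (I0 = CLOSURE({[S' → . S]}), then GOTO on every symbol after a dot until no new states appear). It has 17 states:
  I0: { [D → . , Y Y], [D → . y ,], [S → . D S y], [S → . b Y Y], [S' → . S] }  — shift
  I1: { [D → , . Y Y], [D → . , Y Y], [D → . y ,], [Y → . D ; D], [Y → . y] }  — shift
  I2: { [D → . , Y Y], [D → . y ,], [S → . D S y], [S → . b Y Y], [S → D . S y] }  — shift
  I3: { [S' → S .] }  — accept
  I4: { [D → . , Y Y], [D → . y ,], [S → b . Y Y], [Y → . D ; D], [Y → . y] }  — shift
  I5: { [D → y . ,] }  — shift
  I6: { [D → y , .] }  — reduce
  I7: { [Y → D . ; D] }  — shift
  I8: { [D → . , Y Y], [D → . y ,], [S → b Y . Y], [Y → . D ; D], [Y → . y] }  — shift
  I9: { [D → y . ,], [Y → y .] }  — shift, reduce
  I10: { [S → b Y Y .] }  — reduce
  I11: { [D → . , Y Y], [D → . y ,], [Y → D ; . D] }  — shift
  I12: { [Y → D ; D .] }  — reduce
  I13: { [S → D S . y] }  — shift
  I14: { [S → D S y .] }  — reduce
  I15: { [D → , Y . Y], [D → . , Y Y], [D → . y ,], [Y → . D ; D], [Y → . y] }  — shift
  I16: { [D → , Y Y .] }  — reduce

I9 contains reduce item [Y → y .] and shift item [D → y . ,] — shift-reduce conflict.

Answer: Yes — I9: [Y → y .] vs [D → y . ,]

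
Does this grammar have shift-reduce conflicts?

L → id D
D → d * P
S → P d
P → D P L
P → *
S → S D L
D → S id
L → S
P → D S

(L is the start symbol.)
Yes — I5: [L → S .] vs [D → S . id]; I8: [L → id D .] vs [D → . d * P]; I14: [L → S .] vs [D → S . id]; I16: [S → P d .] vs [D → d . * P]; I18: [D → d * P .] vs [S → P . d]; I20: [P → D S .] vs [D → S . id]

A shift-reduce conflict occurs when an LR(0) state has both:
  - a complete (reduce) item [A → α .] (dot at the end), and
  - a shift item [B → β . c γ] (dot before a terminal).

Augment with L' → L and build the canonical LR(0) collection (I0 = CLOSURE({[L' → . L]}), then GOTO on every symbol after a dot until no new states appear). It has 21 states:
  I0: { [D → . S id], [D → . d * P], [L → . S], [L → . id D], [L' → . L], [P → . *], [P → . D P L], [P → . D S], [S → . P d], [S → . S D L] }  — shift
  I1: { [P → * .] }  — reduce
  I2: { [D → . S id], [D → . d * P], [P → . *], [P → . D P L], [P → . D S], [P → D . P L], [P → D . S], [S → . P d], [S → . S D L] }  — shift
  I3: { [L' → L .] }  — accept
  I4: { [S → P . d] }  — shift
  I5: { [D → . S id], [D → . d * P], [D → S . id], [L → S .], [P → . *], [P → . D P L], [P → . D S], [S → . P d], [S → . S D L], [S → S . D L] }  — shift, reduce
  I6: { [D → d . * P] }  — shift
  I7: { [D → . S id], [D → . d * P], [L → id . D], [P → . *], [P → . D P L], [P → . D S], [S → . P d], [S → . S D L] }  — shift
  I8: { [D → . S id], [D → . d * P], [L → id D .], [P → . *], [P → . D P L], [P → . D S], [P → D . P L], [P → D . S], [S → . P d], [S → . S D L] }  — shift, reduce
  I9: { [D → . S id], [D → . d * P], [D → S . id], [P → . *], [P → . D P L], [P → . D S], [S → . P d], [S → . S D L], [S → S . D L] }  — shift
  I10: { [D → . S id], [D → . d * P], [L → . S], [L → . id D], [P → . *], [P → . D P L], [P → . D S], [P → D . P L], [P → D . S], [S → . P d], [S → . S D L], [S → S D . L] }  — shift
  I11: { [D → S id .] }  — reduce
  I12: { [S → S D L .] }  — reduce
  I13: { [D → . S id], [D → . d * P], [L → . S], [L → . id D], [P → . *], [P → . D P L], [P → . D S], [P → D P . L], [S → . P d], [S → . S D L], [S → P . d] }  — shift
  I14: { [D → . S id], [D → . d * P], [D → S . id], [L → S .], [P → . *], [P → . D P L], [P → . D S], [P → D S .], [S → . P d], [S → . S D L], [S → S . D L] }  — shift, 2 reduces
  I15: { [P → D P L .] }  — reduce
  I16: { [D → d . * P], [S → P d .] }  — shift, reduce
  I17: { [D → . S id], [D → . d * P], [D → d * . P], [P → . *], [P → . D P L], [P → . D S], [S → . P d], [S → . S D L] }  — shift
  I18: { [D → d * P .], [S → P . d] }  — shift, reduce
  I19: { [S → P d .] }  — reduce
  I20: { [D → . S id], [D → . d * P], [D → S . id], [P → . *], [P → . D P L], [P → . D S], [P → D S .], [S → . P d], [S → . S D L], [S → S . D L] }  — shift, reduce

I5 contains reduce item [L → S .] and shift items [D → S . id], [D → . d * P], [P → . *] — shift-reduce conflict.
I8 contains reduce item [L → id D .] and shift items [D → . d * P], [P → . *] — shift-reduce conflict.
I14 contains reduce items [L → S .], [P → D S .] and shift items [D → S . id], [D → . d * P], [P → . *] — shift-reduce conflict.
I16 contains reduce item [S → P d .] and shift item [D → d . * P] — shift-reduce conflict.
I18 contains reduce item [D → d * P .] and shift item [S → P . d] — shift-reduce conflict.
I20 contains reduce item [P → D S .] and shift items [D → S . id], [D → . d * P], [P → . *] — shift-reduce conflict.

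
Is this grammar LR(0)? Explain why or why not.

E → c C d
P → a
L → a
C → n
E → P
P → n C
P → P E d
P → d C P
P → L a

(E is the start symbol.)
No. Shift-reduce conflict between [E → P .] and [E → . c C d]

Augment with E' → E and build the canonical LR(0) collection (I0 = CLOSURE({[E' → . E]}), then GOTO on every symbol after a dot until no new states appear). It has 17 states:
  I0: { [E → . P], [E → . c C d], [E' → . E], [L → . a], [P → . L a], [P → . P E d], [P → . a], [P → . d C P], [P → . n C] }  — shift
  I1: { [E' → E .] }  — accept
  I2: { [P → L . a] }  — shift
  I3: { [E → . P], [E → . c C d], [E → P .], [L → . a], [P → . L a], [P → . P E d], [P → . a], [P → . d C P], [P → . n C], [P → P . E d] }  — shift, reduce
  I4: { [L → a .], [P → a .] }  — 2 reduces
  I5: { [C → . n], [E → c . C d] }  — shift
  I6: { [C → . n], [P → d . C P] }  — shift
  I7: { [C → . n], [P → n . C] }  — shift
  I8: { [P → n C .] }  — reduce
  I9: { [C → n .] }  — reduce
  I10: { [L → . a], [P → . L a], [P → . P E d], [P → . a], [P → . d C P], [P → . n C], [P → d C . P] }  — shift
  I11: { [E → . P], [E → . c C d], [L → . a], [P → . L a], [P → . P E d], [P → . a], [P → . d C P], [P → . n C], [P → P . E d], [P → d C P .] }  — shift, reduce
  I12: { [P → P E . d] }  — shift
  I13: { [P → P E d .] }  — reduce
  I14: { [E → c C . d] }  — shift
  I15: { [E → c C d .] }  — reduce
  I16: { [P → L a .] }  — reduce

Conflict in state I3:
  Shift-reduce conflict between [E → P .] and [E → . c C d]
So the grammar is NOT LR(0).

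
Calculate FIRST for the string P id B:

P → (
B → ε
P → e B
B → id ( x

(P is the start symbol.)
FIRST sets of the non-terminals involved (from the grammar, by fixed-point iteration):
  FIRST(P) = { '(', 'e' }

To compute FIRST(P id B), process the symbols left to right:
Symbol P is a non-terminal. Add FIRST(P) \ {ε} = { '(', 'e' }
P is not nullable (ε ∉ FIRST(P)), so stop here.
FIRST(P id B) = { '(', 'e' }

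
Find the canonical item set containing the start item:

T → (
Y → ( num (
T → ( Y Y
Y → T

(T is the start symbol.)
{ [T → . ( Y Y], [T → . (], [T' → . T] }

First, augment the grammar with T' → T
I₀ = CLOSURE({ [T' → . T] }):
  [T' → . T] has the dot before T: add [T → . (], [T → . ( Y Y]
No further items can be added.

I₀ = { [T → . ( Y Y], [T → . (], [T' → . T] }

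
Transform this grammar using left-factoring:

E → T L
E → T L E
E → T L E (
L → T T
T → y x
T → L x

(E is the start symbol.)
E → T L E'
E' → ε
E' → E E''
E'' → ε
E'' → (
L → T T
T → y x
T → L x

Left-factoring transforms A → αβ₁ | αβ₂ into A → αA' and A' → β₁ | β₂
(α is the longest common prefix among the alternatives). Repeat until
no nonterminal has two alternatives with a common prefix.

Round 1: E has alternatives sharing prefix 'T L'. Introduce E': E → T L E'
  Add: E' → ε
  Add: E' → E
  Add: E' → E (

Round 2: E' has alternatives sharing prefix 'E'. Introduce E'': E' → E E''
  Add: E'' → ε
  Add: E'' → (

No remaining common prefixes — done.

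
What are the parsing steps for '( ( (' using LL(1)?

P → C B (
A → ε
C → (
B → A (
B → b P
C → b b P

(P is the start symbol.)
LL(1) parsing maintains a stack (initially the start symbol over $) and the input. At each step: if the stack top is a terminal, match it against the current input token; if it is a non-terminal N, replace it with the RHS of M[N, lookahead] (the unique production whose predict set contains the lookahead).

Stack is shown with the top on the left.

Stack    Input    Action
------------------------
P $      ( ( ( $  output P → C B (
C B ( $  ( ( ( $  output C → (
( B ( $  ( ( ( $  match '('
B ( $    ( ( $    output B → A (
A ( ( $  ( ( $    output A → ε
( ( $    ( ( $    match '('
( $      ( $      match '('
$        $        accept

The string is accepted.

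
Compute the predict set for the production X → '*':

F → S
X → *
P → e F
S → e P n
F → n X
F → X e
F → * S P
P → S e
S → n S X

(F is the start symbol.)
{ '*' }

PREDICT(X → '*') = (FIRST(RHS) \ {ε}) ∪ (FOLLOW(X) if ε ∈ FIRST(RHS), i.e. RHS ⇒* ε)
FIRST('*') = { '*' }
ε ∉ FIRST('*'), so FOLLOW(X) is not added.
PREDICT(X → '*') = { '*' }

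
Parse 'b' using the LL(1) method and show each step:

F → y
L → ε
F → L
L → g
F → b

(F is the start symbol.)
LL(1) parsing maintains a stack (initially the start symbol over $) and the input. At each step: if the stack top is a terminal, match it against the current input token; if it is a non-terminal N, replace it with the RHS of M[N, lookahead] (the unique production whose predict set contains the lookahead).

Stack is shown with the top on the left.

Stack  Input  Action
--------------------
F $    b $    output F → b
b $    b $    match 'b'
$      $      accept

The string is accepted.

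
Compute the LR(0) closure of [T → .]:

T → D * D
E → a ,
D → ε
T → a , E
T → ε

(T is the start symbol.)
To compute CLOSURE, for each item [A → α.Bβ] where B is a non-terminal, add [B → .γ] for all productions B → γ; repeat for the newly added items until nothing changes.

Start with: [T → .]
The dot is at the end, so nothing is added.

CLOSURE = { [T → .] }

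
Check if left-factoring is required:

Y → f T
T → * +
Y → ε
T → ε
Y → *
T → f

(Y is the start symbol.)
No, left-factoring is not needed

Left-factoring is needed when two productions for the same non-terminal
share a common prefix on the right-hand side.

Productions for Y:
  Y → f T
  Y → ε
  Y → *
Productions for T:
  T → * +
  T → ε
  T → f

No common prefixes found.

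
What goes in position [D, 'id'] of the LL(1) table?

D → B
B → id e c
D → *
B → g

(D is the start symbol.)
D → B

To find M[D, 'id'], we find productions for D where 'id' is in the predict set (PREDICT(N → α) = (FIRST(α) \ {ε}) ∪ (FOLLOW(N) if α ⇒* ε)).

Relevant sets:
  FIRST(B) = { 'g', 'id' }

D → B: PREDICT = { 'g', 'id' }
  'id' is in predict set, so this production goes in M[D, 'id']
D → *: PREDICT = { '*' }

M[D, 'id'] = D → B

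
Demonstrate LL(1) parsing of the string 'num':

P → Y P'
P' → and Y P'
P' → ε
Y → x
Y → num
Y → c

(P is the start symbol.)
LL(1) parsing maintains a stack (initially the start symbol over $) and the input. At each step: if the stack top is a terminal, match it against the current input token; if it is a non-terminal N, replace it with the RHS of M[N, lookahead] (the unique production whose predict set contains the lookahead).

Stack is shown with the top on the left.

Stack     Input  Action
-----------------------
P $       num $  output P → Y P'
Y P' $    num $  output Y → num
num P' $  num $  match 'num'
P' $      $      output P' → ε
$         $      accept

The string is accepted.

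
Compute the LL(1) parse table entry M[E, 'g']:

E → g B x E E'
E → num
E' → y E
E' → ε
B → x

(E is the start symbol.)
To find M[E, 'g'], we find productions for E where 'g' is in the predict set (PREDICT(N → α) = (FIRST(α) \ {ε}) ∪ (FOLLOW(N) if α ⇒* ε)).

E → g B x E E': PREDICT = { 'g' }
  'g' is in predict set, so this production goes in M[E, 'g']
E → num: PREDICT = { 'num' }

M[E, 'g'] = E → g B x E E'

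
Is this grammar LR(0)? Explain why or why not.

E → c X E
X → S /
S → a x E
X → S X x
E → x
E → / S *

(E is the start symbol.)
Yes, the grammar is LR(0)

A grammar is LR(0) if no state in the canonical LR(0) collection has:
  - both a shift item (dot before a terminal) and a complete item (shift-reduce conflict), or
  - two or more complete items (reduce-reduce conflict; the accept item [E' → E .] counts as a complete item here).

Augment with E' → E and build the canonical LR(0) collection (I0 = CLOSURE({[E' → . E]}), then GOTO on every symbol after a dot until no new states appear). It has 16 states:
  I0: { [E → . / S *], [E → . c X E], [E → . x], [E' → . E] }  — shift
  I1: { [E → / . S *], [S → . a x E] }  — shift
  I2: { [E' → E .] }  — accept
  I3: { [E → c . X E], [S → . a x E], [X → . S /], [X → . S X x] }  — shift
  I4: { [E → x .] }  — reduce
  I5: { [S → . a x E], [X → . S /], [X → . S X x], [X → S . /], [X → S . X x] }  — shift
  I6: { [E → . / S *], [E → . c X E], [E → . x], [E → c X . E] }  — shift
  I7: { [S → a . x E] }  — shift
  I8: { [E → . / S *], [E → . c X E], [E → . x], [S → a x . E] }  — shift
  I9: { [S → a x E .] }  — reduce
  I10: { [E → c X E .] }  — reduce
  I11: { [X → S / .] }  — reduce
  I12: { [X → S X . x] }  — shift
  I13: { [X → S X x .] }  — reduce
  I14: { [E → / S . *] }  — shift
  I15: { [E → / S * .] }  — reduce

Every state is either a pure shift/goto state or contains exactly one complete item and nothing to shift — no conflicts. The grammar is LR(0).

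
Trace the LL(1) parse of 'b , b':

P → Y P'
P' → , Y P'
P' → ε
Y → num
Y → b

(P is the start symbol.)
LL(1) parsing maintains a stack (initially the start symbol over $) and the input. At each step: if the stack top is a terminal, match it against the current input token; if it is a non-terminal N, replace it with the RHS of M[N, lookahead] (the unique production whose predict set contains the lookahead).

Stack is shown with the top on the left.

Stack     Input    Action
-------------------------
P $       b , b $  output P → Y P'
Y P' $    b , b $  output Y → b
b P' $    b , b $  match 'b'
P' $      , b $    output P' → , Y P'
, Y P' $  , b $    match ','
Y P' $    b $      output Y → b
b P' $    b $      match 'b'
P' $      $        output P' → ε
$         $        accept

The string is accepted.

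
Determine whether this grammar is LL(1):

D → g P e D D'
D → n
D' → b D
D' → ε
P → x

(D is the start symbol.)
Relevant sets:
  FOLLOW(D') = { $, 'b' }

For D:
  PREDICT(D → g P e D D') = { 'g' }
  PREDICT(D → n) = { 'n' }
For D':
  PREDICT(D' → b D) = { 'b' }
  PREDICT(D' → ε) = { $, 'b' }
P has a single production, so nothing to check there.

Conflict found: Predict set conflict for D': { 'b' }
The grammar is NOT LL(1).

Answer: No. Predict set conflict for D': { 'b' }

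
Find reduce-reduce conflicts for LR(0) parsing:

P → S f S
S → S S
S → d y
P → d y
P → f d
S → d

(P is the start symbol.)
Augment with P' → P and build the canonical LR(0) collection (I0 = CLOSURE({[P' → . P]}), then GOTO on every symbol after a dot until no new states appear). It has 12 states:
  I0: { [P → . S f S], [P → . d y], [P → . f d], [P' → . P], [S → . S S], [S → . d y], [S → . d] }  — shift
  I1: { [P' → P .] }  — accept
  I2: { [P → S . f S], [S → . S S], [S → . d y], [S → . d], [S → S . S] }  — shift
  I3: { [P → d . y], [S → d . y], [S → d .] }  — shift, reduce
  I4: { [P → f . d] }  — shift
  I5: { [P → f d .] }  — reduce
  I6: { [P → d y .], [S → d y .] }  — 2 reduces
  I7: { [S → . S S], [S → . d y], [S → . d], [S → S . S], [S → S S .] }  — shift, reduce
  I8: { [S → d . y], [S → d .] }  — shift, reduce
  I9: { [P → S f . S], [S → . S S], [S → . d y], [S → . d] }  — shift
  I10: { [P → S f S .], [S → . S S], [S → . d y], [S → . d], [S → S . S] }  — shift, reduce
  I11: { [S → d y .] }  — reduce

I6 contains complete items [P → d y .], [S → d y .] — reduce-reduce conflict.

Answer: Yes — I6: [P → d y .] vs [S → d y .]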